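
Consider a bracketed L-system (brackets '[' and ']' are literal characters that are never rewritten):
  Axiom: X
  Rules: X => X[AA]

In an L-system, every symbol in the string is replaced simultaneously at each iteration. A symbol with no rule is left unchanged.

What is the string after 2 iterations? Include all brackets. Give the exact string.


Step 0: X
Step 1: X[AA]
Step 2: X[AA][AA]

Answer: X[AA][AA]


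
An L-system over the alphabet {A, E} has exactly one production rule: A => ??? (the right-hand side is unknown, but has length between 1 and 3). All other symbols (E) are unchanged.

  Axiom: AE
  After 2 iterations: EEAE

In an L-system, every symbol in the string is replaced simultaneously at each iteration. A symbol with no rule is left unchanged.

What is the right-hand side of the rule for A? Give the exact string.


Answer: EA

Derivation:
Trying A => EA:
  Step 0: AE
  Step 1: EAE
  Step 2: EEAE
Matches the given result.


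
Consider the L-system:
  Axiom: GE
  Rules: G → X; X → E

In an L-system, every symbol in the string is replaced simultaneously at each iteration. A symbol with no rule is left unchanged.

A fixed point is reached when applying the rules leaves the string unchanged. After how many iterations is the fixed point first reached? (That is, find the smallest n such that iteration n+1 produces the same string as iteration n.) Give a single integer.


Answer: 2

Derivation:
Step 0: GE
Step 1: XE
Step 2: EE
Step 3: EE  (unchanged — fixed point at step 2)


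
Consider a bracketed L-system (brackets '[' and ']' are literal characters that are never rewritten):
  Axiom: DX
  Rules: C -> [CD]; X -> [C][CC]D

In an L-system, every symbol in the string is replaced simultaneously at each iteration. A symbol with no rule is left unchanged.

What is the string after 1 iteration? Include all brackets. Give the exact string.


Step 0: DX
Step 1: D[C][CC]D

Answer: D[C][CC]D


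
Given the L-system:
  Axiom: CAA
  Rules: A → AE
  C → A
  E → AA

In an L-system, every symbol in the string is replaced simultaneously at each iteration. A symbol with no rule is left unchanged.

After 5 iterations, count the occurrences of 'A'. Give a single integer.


Step 0: CAA  (2 'A')
Step 1: AAEAE  (3 'A')
Step 2: AEAEAAAEAA  (7 'A')
Step 3: AEAAAEAAAEAEAEAAAEAE  (13 'A')
Step 4: AEAAAEAEAEAAAEAEAEAAAEAAAEAAAEAEAEAAAEAA  (27 'A')
Step 5: AEAAAEAEAEAAAEAAAEAAAEAEAEAAAEAAAEAAAEAEAEAAAEAEAEAAAEAEAEAAAEAAAEAAAEAEAEAAAEAE  (53 'A')

Answer: 53


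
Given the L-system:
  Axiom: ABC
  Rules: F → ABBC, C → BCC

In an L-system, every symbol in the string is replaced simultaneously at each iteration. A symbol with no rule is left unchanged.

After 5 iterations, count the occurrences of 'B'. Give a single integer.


Step 0: ABC  (1 'B')
Step 1: ABBCC  (2 'B')
Step 2: ABBBCCBCC  (4 'B')
Step 3: ABBBBCCBCCBBCCBCC  (8 'B')
Step 4: ABBBBBCCBCCBBCCBCCBBBCCBCCBBCCBCC  (16 'B')
Step 5: ABBBBBBCCBCCBBCCBCCBBBCCBCCBBCCBCCBBBBCCBCCBBCCBCCBBBCCBCCBBCCBCC  (32 'B')

Answer: 32


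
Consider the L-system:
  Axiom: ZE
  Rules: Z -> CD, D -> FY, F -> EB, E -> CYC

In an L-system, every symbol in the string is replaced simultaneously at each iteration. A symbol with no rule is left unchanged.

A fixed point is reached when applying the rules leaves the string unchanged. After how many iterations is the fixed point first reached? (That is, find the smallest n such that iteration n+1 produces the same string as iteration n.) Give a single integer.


Step 0: ZE
Step 1: CDCYC
Step 2: CFYCYC
Step 3: CEBYCYC
Step 4: CCYCBYCYC
Step 5: CCYCBYCYC  (unchanged — fixed point at step 4)

Answer: 4


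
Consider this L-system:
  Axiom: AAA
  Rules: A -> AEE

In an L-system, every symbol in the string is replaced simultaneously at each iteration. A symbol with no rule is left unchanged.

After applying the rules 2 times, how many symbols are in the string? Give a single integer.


Answer: 15

Derivation:
Step 0: length = 3
Step 1: length = 9
Step 2: length = 15


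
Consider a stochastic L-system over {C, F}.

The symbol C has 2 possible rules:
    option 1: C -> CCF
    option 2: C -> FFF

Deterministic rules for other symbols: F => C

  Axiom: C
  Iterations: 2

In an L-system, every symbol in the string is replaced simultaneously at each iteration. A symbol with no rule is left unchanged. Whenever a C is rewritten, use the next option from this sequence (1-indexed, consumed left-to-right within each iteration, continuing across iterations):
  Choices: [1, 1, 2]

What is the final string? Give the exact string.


Step 0: C
Step 1: CCF  (used choices [1])
Step 2: CCFFFFC  (used choices [1, 2])

Answer: CCFFFFC


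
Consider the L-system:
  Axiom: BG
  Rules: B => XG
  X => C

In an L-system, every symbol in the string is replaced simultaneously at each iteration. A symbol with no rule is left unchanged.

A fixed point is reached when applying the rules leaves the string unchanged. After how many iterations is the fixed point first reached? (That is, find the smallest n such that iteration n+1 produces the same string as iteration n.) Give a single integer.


Answer: 2

Derivation:
Step 0: BG
Step 1: XGG
Step 2: CGG
Step 3: CGG  (unchanged — fixed point at step 2)


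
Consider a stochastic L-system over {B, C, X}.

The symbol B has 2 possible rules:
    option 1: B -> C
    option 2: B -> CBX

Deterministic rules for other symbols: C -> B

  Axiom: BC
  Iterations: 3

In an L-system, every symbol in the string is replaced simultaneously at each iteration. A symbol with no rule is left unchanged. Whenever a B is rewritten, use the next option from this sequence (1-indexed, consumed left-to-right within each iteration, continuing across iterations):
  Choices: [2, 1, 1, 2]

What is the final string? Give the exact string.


Answer: CBXBXB

Derivation:
Step 0: BC
Step 1: CBXB  (used choices [2])
Step 2: BCXC  (used choices [1, 1])
Step 3: CBXBXB  (used choices [2])


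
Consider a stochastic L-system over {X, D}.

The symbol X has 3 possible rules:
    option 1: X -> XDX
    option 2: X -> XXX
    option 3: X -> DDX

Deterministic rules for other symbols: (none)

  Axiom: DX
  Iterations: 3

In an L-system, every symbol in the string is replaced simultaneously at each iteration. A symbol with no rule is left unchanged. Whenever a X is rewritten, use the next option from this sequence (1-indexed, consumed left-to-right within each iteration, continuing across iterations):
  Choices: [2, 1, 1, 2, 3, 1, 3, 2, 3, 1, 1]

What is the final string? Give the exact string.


Step 0: DX
Step 1: DXXX  (used choices [2])
Step 2: DXDXXDXXXX  (used choices [1, 1, 2])
Step 3: DDDXDXDXDDXDXXXDDXXDXXDX  (used choices [3, 1, 3, 2, 3, 1, 1])

Answer: DDDXDXDXDDXDXXXDDXXDXXDX


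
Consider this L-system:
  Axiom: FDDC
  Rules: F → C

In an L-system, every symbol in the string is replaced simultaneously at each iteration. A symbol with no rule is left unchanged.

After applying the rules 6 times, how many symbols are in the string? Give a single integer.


Step 0: length = 4
Step 1: length = 4
Step 2: length = 4
Step 3: length = 4
Step 4: length = 4
Step 5: length = 4
Step 6: length = 4

Answer: 4


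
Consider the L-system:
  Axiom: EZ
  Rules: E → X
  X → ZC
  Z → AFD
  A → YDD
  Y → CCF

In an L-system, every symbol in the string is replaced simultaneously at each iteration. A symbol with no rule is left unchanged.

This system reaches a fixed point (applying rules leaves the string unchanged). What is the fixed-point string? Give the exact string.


Step 0: EZ
Step 1: XAFD
Step 2: ZCYDDFD
Step 3: AFDCCCFDDFD
Step 4: YDDFDCCCFDDFD
Step 5: CCFDDFDCCCFDDFD
Step 6: CCFDDFDCCCFDDFD  (unchanged — fixed point at step 5)

Answer: CCFDDFDCCCFDDFD


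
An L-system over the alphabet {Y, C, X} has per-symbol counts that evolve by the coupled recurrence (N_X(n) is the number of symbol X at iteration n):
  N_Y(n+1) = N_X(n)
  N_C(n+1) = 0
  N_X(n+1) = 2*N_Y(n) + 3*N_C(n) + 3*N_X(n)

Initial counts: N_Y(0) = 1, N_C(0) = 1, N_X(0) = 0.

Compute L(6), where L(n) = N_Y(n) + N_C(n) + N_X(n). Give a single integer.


Step 0: N_Y=1, N_C=1, N_X=0, L=2
Step 1: N_Y=0, N_C=0, N_X=5, L=5
Step 2: N_Y=5, N_C=0, N_X=15, L=20
Step 3: N_Y=15, N_C=0, N_X=55, L=70
Step 4: N_Y=55, N_C=0, N_X=195, L=250
Step 5: N_Y=195, N_C=0, N_X=695, L=890
Step 6: N_Y=695, N_C=0, N_X=2475, L=3170

Answer: 3170


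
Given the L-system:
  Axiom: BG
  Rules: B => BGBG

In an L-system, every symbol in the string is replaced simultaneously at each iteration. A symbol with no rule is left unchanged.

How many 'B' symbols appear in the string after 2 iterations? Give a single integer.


Answer: 4

Derivation:
Step 0: BG  (1 'B')
Step 1: BGBGG  (2 'B')
Step 2: BGBGGBGBGGG  (4 'B')


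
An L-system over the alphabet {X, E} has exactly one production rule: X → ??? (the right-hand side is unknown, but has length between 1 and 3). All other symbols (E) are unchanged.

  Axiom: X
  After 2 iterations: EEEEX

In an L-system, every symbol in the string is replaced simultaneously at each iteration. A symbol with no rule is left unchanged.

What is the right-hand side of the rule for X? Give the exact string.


Trying X → EEX:
  Step 0: X
  Step 1: EEX
  Step 2: EEEEX
Matches the given result.

Answer: EEX


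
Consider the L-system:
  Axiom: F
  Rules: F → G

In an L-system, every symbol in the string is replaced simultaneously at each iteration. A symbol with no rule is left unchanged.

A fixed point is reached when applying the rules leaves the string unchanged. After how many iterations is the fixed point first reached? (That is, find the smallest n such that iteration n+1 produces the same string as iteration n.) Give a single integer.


Answer: 1

Derivation:
Step 0: F
Step 1: G
Step 2: G  (unchanged — fixed point at step 1)


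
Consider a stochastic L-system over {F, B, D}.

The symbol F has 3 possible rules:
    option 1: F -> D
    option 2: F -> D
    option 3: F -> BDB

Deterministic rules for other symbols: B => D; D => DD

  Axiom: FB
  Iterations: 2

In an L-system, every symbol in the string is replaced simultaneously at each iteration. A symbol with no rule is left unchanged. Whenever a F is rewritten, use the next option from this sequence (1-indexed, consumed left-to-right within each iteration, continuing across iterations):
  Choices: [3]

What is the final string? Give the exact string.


Step 0: FB
Step 1: BDBD  (used choices [3])
Step 2: DDDDDD  (used choices [])

Answer: DDDDDD


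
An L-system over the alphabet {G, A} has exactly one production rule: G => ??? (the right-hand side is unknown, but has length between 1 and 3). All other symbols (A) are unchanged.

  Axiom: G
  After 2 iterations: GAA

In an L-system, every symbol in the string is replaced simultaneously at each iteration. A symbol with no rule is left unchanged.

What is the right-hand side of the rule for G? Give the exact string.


Answer: GA

Derivation:
Trying G => GA:
  Step 0: G
  Step 1: GA
  Step 2: GAA
Matches the given result.


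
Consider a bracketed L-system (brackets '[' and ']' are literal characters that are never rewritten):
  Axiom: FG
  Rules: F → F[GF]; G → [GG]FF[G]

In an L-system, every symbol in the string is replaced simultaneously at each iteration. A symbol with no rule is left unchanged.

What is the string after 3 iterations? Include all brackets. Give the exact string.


Answer: F[GF][[GG]FF[G]F[GF]][[[GG]FF[G][GG]FF[G]]F[GF]F[GF][[GG]FF[G]]F[GF][[GG]FF[G]F[GF]]][[[GG]FF[G][GG]FF[G]]F[GF]F[GF][[GG]FF[G]][[GG]FF[G][GG]FF[G]]F[GF]F[GF][[GG]FF[G]]]F[GF][[GG]FF[G]F[GF]]F[GF][[GG]FF[G]F[GF]][[[GG]FF[G][GG]FF[G]]F[GF]F[GF][[GG]FF[G]]]

Derivation:
Step 0: FG
Step 1: F[GF][GG]FF[G]
Step 2: F[GF][[GG]FF[G]F[GF]][[GG]FF[G][GG]FF[G]]F[GF]F[GF][[GG]FF[G]]
Step 3: F[GF][[GG]FF[G]F[GF]][[[GG]FF[G][GG]FF[G]]F[GF]F[GF][[GG]FF[G]]F[GF][[GG]FF[G]F[GF]]][[[GG]FF[G][GG]FF[G]]F[GF]F[GF][[GG]FF[G]][[GG]FF[G][GG]FF[G]]F[GF]F[GF][[GG]FF[G]]]F[GF][[GG]FF[G]F[GF]]F[GF][[GG]FF[G]F[GF]][[[GG]FF[G][GG]FF[G]]F[GF]F[GF][[GG]FF[G]]]


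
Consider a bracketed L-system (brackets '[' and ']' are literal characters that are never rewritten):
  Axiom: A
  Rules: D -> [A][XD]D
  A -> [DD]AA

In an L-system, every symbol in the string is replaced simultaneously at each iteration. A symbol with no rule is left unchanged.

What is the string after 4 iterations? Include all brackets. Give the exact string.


Step 0: A
Step 1: [DD]AA
Step 2: [[A][XD]D[A][XD]D][DD]AA[DD]AA
Step 3: [[[DD]AA][X[A][XD]D][A][XD]D[[DD]AA][X[A][XD]D][A][XD]D][[A][XD]D[A][XD]D][DD]AA[DD]AA[[A][XD]D[A][XD]D][DD]AA[DD]AA
Step 4: [[[[A][XD]D[A][XD]D][DD]AA[DD]AA][X[[DD]AA][X[A][XD]D][A][XD]D][[DD]AA][X[A][XD]D][A][XD]D[[[A][XD]D[A][XD]D][DD]AA[DD]AA][X[[DD]AA][X[A][XD]D][A][XD]D][[DD]AA][X[A][XD]D][A][XD]D][[[DD]AA][X[A][XD]D][A][XD]D[[DD]AA][X[A][XD]D][A][XD]D][[A][XD]D[A][XD]D][DD]AA[DD]AA[[A][XD]D[A][XD]D][DD]AA[DD]AA[[[DD]AA][X[A][XD]D][A][XD]D[[DD]AA][X[A][XD]D][A][XD]D][[A][XD]D[A][XD]D][DD]AA[DD]AA[[A][XD]D[A][XD]D][DD]AA[DD]AA

Answer: [[[[A][XD]D[A][XD]D][DD]AA[DD]AA][X[[DD]AA][X[A][XD]D][A][XD]D][[DD]AA][X[A][XD]D][A][XD]D[[[A][XD]D[A][XD]D][DD]AA[DD]AA][X[[DD]AA][X[A][XD]D][A][XD]D][[DD]AA][X[A][XD]D][A][XD]D][[[DD]AA][X[A][XD]D][A][XD]D[[DD]AA][X[A][XD]D][A][XD]D][[A][XD]D[A][XD]D][DD]AA[DD]AA[[A][XD]D[A][XD]D][DD]AA[DD]AA[[[DD]AA][X[A][XD]D][A][XD]D[[DD]AA][X[A][XD]D][A][XD]D][[A][XD]D[A][XD]D][DD]AA[DD]AA[[A][XD]D[A][XD]D][DD]AA[DD]AA


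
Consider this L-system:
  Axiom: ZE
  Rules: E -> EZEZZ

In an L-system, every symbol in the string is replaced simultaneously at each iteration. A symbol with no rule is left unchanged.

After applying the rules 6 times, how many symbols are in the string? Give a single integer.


Step 0: length = 2
Step 1: length = 6
Step 2: length = 14
Step 3: length = 30
Step 4: length = 62
Step 5: length = 126
Step 6: length = 254

Answer: 254


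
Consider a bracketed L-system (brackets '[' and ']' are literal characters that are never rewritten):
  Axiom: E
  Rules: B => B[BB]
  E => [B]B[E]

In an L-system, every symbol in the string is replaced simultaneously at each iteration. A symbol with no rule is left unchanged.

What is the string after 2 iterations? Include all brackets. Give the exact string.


Answer: [B[BB]]B[BB][[B]B[E]]

Derivation:
Step 0: E
Step 1: [B]B[E]
Step 2: [B[BB]]B[BB][[B]B[E]]


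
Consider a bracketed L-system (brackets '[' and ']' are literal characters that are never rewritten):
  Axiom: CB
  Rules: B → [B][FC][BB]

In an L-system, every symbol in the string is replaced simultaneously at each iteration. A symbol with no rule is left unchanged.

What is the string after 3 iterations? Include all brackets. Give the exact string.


Answer: C[[[B][FC][BB]][FC][[B][FC][BB][B][FC][BB]]][FC][[[B][FC][BB]][FC][[B][FC][BB][B][FC][BB]][[B][FC][BB]][FC][[B][FC][BB][B][FC][BB]]]

Derivation:
Step 0: CB
Step 1: C[B][FC][BB]
Step 2: C[[B][FC][BB]][FC][[B][FC][BB][B][FC][BB]]
Step 3: C[[[B][FC][BB]][FC][[B][FC][BB][B][FC][BB]]][FC][[[B][FC][BB]][FC][[B][FC][BB][B][FC][BB]][[B][FC][BB]][FC][[B][FC][BB][B][FC][BB]]]


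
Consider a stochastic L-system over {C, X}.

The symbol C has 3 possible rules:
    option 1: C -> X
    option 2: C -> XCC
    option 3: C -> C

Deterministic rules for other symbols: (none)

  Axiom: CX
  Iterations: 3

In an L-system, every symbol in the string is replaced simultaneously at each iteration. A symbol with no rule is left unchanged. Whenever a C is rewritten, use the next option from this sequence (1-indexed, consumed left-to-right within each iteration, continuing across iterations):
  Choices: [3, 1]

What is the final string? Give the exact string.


Answer: XX

Derivation:
Step 0: CX
Step 1: CX  (used choices [3])
Step 2: XX  (used choices [1])
Step 3: XX  (used choices [])


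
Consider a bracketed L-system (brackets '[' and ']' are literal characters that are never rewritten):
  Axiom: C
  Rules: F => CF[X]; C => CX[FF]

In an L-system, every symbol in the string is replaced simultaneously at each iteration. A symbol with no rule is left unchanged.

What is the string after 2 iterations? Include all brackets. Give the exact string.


Step 0: C
Step 1: CX[FF]
Step 2: CX[FF]X[CF[X]CF[X]]

Answer: CX[FF]X[CF[X]CF[X]]


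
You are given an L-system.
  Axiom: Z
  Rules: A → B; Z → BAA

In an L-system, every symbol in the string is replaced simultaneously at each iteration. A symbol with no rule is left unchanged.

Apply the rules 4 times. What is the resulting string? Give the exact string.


Step 0: Z
Step 1: BAA
Step 2: BBB
Step 3: BBB
Step 4: BBB

Answer: BBB


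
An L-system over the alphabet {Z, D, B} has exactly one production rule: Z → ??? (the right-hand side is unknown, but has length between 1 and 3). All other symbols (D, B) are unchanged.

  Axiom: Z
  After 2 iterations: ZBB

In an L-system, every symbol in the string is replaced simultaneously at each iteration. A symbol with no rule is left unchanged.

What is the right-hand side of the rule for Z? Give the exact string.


Answer: ZB

Derivation:
Trying Z → ZB:
  Step 0: Z
  Step 1: ZB
  Step 2: ZBB
Matches the given result.


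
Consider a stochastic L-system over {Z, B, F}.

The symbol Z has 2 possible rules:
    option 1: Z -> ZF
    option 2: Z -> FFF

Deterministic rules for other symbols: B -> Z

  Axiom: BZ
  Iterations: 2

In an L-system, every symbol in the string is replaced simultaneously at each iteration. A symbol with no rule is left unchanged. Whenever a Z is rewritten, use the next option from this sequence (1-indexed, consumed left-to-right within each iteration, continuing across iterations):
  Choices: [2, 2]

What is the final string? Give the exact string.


Step 0: BZ
Step 1: ZFFF  (used choices [2])
Step 2: FFFFFF  (used choices [2])

Answer: FFFFFF


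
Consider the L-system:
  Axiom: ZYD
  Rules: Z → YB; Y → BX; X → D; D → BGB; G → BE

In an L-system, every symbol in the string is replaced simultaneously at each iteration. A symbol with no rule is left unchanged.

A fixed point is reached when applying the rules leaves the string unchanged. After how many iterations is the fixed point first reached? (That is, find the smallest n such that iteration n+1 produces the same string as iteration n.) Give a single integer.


Step 0: ZYD
Step 1: YBBXBGB
Step 2: BXBBDBBEB
Step 3: BDBBBGBBBEB
Step 4: BBGBBBBBEBBBEB
Step 5: BBBEBBBBBEBBBEB
Step 6: BBBEBBBBBEBBBEB  (unchanged — fixed point at step 5)

Answer: 5


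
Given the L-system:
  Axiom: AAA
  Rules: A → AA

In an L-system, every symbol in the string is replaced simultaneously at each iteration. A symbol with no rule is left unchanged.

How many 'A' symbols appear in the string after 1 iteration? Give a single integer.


Answer: 6

Derivation:
Step 0: AAA  (3 'A')
Step 1: AAAAAA  (6 'A')


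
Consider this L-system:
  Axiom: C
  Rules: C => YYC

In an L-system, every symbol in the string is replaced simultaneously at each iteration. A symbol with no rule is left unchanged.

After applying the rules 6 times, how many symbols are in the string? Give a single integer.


Step 0: length = 1
Step 1: length = 3
Step 2: length = 5
Step 3: length = 7
Step 4: length = 9
Step 5: length = 11
Step 6: length = 13

Answer: 13


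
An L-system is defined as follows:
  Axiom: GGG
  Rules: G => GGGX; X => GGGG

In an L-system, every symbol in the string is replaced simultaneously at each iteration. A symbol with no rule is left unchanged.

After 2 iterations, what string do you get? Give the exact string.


Answer: GGGXGGGXGGGXGGGGGGGXGGGXGGGXGGGGGGGXGGGXGGGXGGGG

Derivation:
Step 0: GGG
Step 1: GGGXGGGXGGGX
Step 2: GGGXGGGXGGGXGGGGGGGXGGGXGGGXGGGGGGGXGGGXGGGXGGGG


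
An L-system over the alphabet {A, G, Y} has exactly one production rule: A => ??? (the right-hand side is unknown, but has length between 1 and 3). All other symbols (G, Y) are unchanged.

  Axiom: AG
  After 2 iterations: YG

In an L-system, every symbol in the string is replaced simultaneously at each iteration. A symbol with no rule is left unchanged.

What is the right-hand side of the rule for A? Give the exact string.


Trying A => Y:
  Step 0: AG
  Step 1: YG
  Step 2: YG
Matches the given result.

Answer: Y


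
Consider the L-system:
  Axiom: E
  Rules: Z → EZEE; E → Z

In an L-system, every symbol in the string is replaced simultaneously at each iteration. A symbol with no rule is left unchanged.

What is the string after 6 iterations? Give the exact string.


Answer: EZEEZEZEEZZEZEEEZEEZEZEEZZEZEEZEZEEZZEZEEEZEEZEZEEZZZEZEEZZEZEEZEZEEZZEZEEEZEEEZEEZEZEEZZEZEEEZEE

Derivation:
Step 0: E
Step 1: Z
Step 2: EZEE
Step 3: ZEZEEZZ
Step 4: EZEEZEZEEZZEZEEEZEE
Step 5: ZEZEEZZEZEEZEZEEZZEZEEEZEEZEZEEZZZEZEEZZ
Step 6: EZEEZEZEEZZEZEEEZEEZEZEEZZEZEEZEZEEZZEZEEEZEEZEZEEZZZEZEEZZEZEEZEZEEZZEZEEEZEEEZEEZEZEEZZEZEEEZEE


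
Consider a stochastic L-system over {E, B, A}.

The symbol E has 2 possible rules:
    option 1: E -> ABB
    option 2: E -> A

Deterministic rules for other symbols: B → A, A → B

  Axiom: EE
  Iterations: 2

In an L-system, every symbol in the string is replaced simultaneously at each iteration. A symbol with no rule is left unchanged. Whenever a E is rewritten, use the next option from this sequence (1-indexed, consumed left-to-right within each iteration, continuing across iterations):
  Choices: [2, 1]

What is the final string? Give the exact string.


Step 0: EE
Step 1: AABB  (used choices [2, 1])
Step 2: BBAA  (used choices [])

Answer: BBAA


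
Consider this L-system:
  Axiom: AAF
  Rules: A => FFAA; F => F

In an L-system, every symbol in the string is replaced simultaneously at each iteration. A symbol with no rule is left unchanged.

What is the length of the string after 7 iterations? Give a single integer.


Answer: 765

Derivation:
Step 0: length = 3
Step 1: length = 9
Step 2: length = 21
Step 3: length = 45
Step 4: length = 93
Step 5: length = 189
Step 6: length = 381
Step 7: length = 765


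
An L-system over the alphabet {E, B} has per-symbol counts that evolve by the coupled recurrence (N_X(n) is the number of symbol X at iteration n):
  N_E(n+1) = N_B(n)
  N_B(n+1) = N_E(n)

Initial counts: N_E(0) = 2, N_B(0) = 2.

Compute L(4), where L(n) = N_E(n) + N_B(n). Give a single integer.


Answer: 4

Derivation:
Step 0: N_E=2, N_B=2, L=4
Step 1: N_E=2, N_B=2, L=4
Step 2: N_E=2, N_B=2, L=4
Step 3: N_E=2, N_B=2, L=4
Step 4: N_E=2, N_B=2, L=4


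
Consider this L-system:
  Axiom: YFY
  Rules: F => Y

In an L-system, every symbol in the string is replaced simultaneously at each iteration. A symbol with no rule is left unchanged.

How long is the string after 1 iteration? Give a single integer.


Step 0: length = 3
Step 1: length = 3

Answer: 3


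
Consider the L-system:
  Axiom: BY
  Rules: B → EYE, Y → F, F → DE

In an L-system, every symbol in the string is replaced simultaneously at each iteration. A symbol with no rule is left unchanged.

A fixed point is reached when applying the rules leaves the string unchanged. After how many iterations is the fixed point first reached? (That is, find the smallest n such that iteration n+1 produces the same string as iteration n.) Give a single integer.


Answer: 3

Derivation:
Step 0: BY
Step 1: EYEF
Step 2: EFEDE
Step 3: EDEEDE
Step 4: EDEEDE  (unchanged — fixed point at step 3)


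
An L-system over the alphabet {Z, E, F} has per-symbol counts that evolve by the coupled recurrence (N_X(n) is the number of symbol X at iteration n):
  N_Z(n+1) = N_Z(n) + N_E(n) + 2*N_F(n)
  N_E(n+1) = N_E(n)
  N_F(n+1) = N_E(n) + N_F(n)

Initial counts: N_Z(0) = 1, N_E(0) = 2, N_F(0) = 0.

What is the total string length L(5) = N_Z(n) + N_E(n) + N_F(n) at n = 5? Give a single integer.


Step 0: N_Z=1, N_E=2, N_F=0, L=3
Step 1: N_Z=3, N_E=2, N_F=2, L=7
Step 2: N_Z=9, N_E=2, N_F=4, L=15
Step 3: N_Z=19, N_E=2, N_F=6, L=27
Step 4: N_Z=33, N_E=2, N_F=8, L=43
Step 5: N_Z=51, N_E=2, N_F=10, L=63

Answer: 63


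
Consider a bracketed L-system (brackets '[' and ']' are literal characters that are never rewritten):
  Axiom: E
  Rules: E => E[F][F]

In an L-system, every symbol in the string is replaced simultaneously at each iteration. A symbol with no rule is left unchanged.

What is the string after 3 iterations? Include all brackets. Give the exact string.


Answer: E[F][F][F][F][F][F]

Derivation:
Step 0: E
Step 1: E[F][F]
Step 2: E[F][F][F][F]
Step 3: E[F][F][F][F][F][F]


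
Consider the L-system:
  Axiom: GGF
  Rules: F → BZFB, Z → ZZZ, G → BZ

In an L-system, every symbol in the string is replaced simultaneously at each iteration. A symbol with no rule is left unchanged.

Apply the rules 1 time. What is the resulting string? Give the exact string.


Step 0: GGF
Step 1: BZBZBZFB

Answer: BZBZBZFB


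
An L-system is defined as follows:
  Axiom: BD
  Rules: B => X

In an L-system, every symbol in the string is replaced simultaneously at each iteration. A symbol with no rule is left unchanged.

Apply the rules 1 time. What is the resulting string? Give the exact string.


Answer: XD

Derivation:
Step 0: BD
Step 1: XD


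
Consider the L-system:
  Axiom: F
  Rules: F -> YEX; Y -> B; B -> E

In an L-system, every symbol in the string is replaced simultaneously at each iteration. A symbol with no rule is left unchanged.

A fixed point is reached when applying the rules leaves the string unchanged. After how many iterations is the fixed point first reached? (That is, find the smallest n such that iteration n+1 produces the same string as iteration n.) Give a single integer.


Step 0: F
Step 1: YEX
Step 2: BEX
Step 3: EEX
Step 4: EEX  (unchanged — fixed point at step 3)

Answer: 3


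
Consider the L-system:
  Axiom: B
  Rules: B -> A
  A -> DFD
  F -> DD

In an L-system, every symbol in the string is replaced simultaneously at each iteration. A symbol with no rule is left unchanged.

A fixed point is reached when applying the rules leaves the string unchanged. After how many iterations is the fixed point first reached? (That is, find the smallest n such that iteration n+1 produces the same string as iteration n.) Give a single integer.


Step 0: B
Step 1: A
Step 2: DFD
Step 3: DDDD
Step 4: DDDD  (unchanged — fixed point at step 3)

Answer: 3


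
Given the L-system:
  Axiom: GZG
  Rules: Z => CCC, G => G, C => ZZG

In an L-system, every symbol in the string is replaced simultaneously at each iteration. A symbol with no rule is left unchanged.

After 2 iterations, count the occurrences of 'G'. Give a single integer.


Answer: 5

Derivation:
Step 0: GZG  (2 'G')
Step 1: GCCCG  (2 'G')
Step 2: GZZGZZGZZGG  (5 'G')


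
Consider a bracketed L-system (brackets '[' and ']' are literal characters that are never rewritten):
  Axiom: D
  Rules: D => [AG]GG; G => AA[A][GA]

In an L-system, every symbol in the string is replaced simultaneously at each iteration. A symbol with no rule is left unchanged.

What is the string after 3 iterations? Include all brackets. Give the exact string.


Answer: [AAA[A][AA[A][GA]A]]AA[A][AA[A][GA]A]AA[A][AA[A][GA]A]

Derivation:
Step 0: D
Step 1: [AG]GG
Step 2: [AAA[A][GA]]AA[A][GA]AA[A][GA]
Step 3: [AAA[A][AA[A][GA]A]]AA[A][AA[A][GA]A]AA[A][AA[A][GA]A]


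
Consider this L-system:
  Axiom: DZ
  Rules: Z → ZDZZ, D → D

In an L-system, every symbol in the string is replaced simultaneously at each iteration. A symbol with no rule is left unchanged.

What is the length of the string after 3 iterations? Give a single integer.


Answer: 41

Derivation:
Step 0: length = 2
Step 1: length = 5
Step 2: length = 14
Step 3: length = 41


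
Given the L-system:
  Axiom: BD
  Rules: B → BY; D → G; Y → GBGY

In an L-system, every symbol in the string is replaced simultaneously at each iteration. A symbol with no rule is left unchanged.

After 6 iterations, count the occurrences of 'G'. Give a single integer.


Step 0: BD  (0 'G')
Step 1: BYG  (1 'G')
Step 2: BYGBGYG  (3 'G')
Step 3: BYGBGYGBYGGBGYG  (7 'G')
Step 4: BYGBGYGBYGGBGYGBYGBGYGGBYGGBGYG  (15 'G')
Step 5: BYGBGYGBYGGBGYGBYGBGYGGBYGGBGYGBYGBGYGBYGGBGYGGBYGBGYGGBYGGBGYG  (31 'G')
Step 6: BYGBGYGBYGGBGYGBYGBGYGGBYGGBGYGBYGBGYGBYGGBGYGGBYGBGYGGBYGGBGYGBYGBGYGBYGGBGYGBYGBGYGGBYGGBGYGGBYGBGYGBYGGBGYGGBYGBGYGGBYGGBGYG  (63 'G')

Answer: 63


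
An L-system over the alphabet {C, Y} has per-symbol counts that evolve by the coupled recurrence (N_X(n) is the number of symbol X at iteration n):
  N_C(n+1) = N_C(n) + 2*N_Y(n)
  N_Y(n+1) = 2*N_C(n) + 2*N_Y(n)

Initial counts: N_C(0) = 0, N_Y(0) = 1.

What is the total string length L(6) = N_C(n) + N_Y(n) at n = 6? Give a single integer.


Answer: 2258

Derivation:
Step 0: N_C=0, N_Y=1, L=1
Step 1: N_C=2, N_Y=2, L=4
Step 2: N_C=6, N_Y=8, L=14
Step 3: N_C=22, N_Y=28, L=50
Step 4: N_C=78, N_Y=100, L=178
Step 5: N_C=278, N_Y=356, L=634
Step 6: N_C=990, N_Y=1268, L=2258


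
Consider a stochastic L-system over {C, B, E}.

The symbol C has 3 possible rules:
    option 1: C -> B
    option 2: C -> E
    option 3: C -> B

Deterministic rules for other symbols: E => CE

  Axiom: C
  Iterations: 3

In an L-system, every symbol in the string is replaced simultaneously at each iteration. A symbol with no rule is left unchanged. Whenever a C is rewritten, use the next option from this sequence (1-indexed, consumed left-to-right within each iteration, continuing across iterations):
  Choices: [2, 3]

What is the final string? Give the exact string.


Answer: BCE

Derivation:
Step 0: C
Step 1: E  (used choices [2])
Step 2: CE  (used choices [])
Step 3: BCE  (used choices [3])


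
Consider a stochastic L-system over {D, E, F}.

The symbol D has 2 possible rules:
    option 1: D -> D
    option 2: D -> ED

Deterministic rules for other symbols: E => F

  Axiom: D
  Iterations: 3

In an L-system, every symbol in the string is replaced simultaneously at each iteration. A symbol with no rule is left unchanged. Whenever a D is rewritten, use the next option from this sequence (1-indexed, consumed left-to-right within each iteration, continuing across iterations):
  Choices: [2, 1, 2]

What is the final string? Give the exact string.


Answer: FED

Derivation:
Step 0: D
Step 1: ED  (used choices [2])
Step 2: FD  (used choices [1])
Step 3: FED  (used choices [2])


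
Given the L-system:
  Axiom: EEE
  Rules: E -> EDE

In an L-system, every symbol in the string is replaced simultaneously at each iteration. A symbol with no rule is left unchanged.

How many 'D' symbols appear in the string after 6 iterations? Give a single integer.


Answer: 189

Derivation:
Step 0: EEE  (0 'D')
Step 1: EDEEDEEDE  (3 'D')
Step 2: EDEDEDEEDEDEDEEDEDEDE  (9 'D')
Step 3: EDEDEDEDEDEDEDEEDEDEDEDEDEDEDEEDEDEDEDEDEDEDE  (21 'D')
Step 4: EDEDEDEDEDEDEDEDEDEDEDEDEDEDEDEEDEDEDEDEDEDEDEDEDEDEDEDEDEDEDEEDEDEDEDEDEDEDEDEDEDEDEDEDEDEDE  (45 'D')
Step 5: EDEDEDEDEDEDEDEDEDEDEDEDEDEDEDEDEDEDEDEDEDEDEDEDEDEDEDEDEDEDEDEEDEDEDEDEDEDEDEDEDEDEDEDEDEDEDEDEDEDEDEDEDEDEDEDEDEDEDEDEDEDEDEEDEDEDEDEDEDEDEDEDEDEDEDEDEDEDEDEDEDEDEDEDEDEDEDEDEDEDEDEDEDEDE  (93 'D')
Step 6: EDEDEDEDEDEDEDEDEDEDEDEDEDEDEDEDEDEDEDEDEDEDEDEDEDEDEDEDEDEDEDEDEDEDEDEDEDEDEDEDEDEDEDEDEDEDEDEDEDEDEDEDEDEDEDEDEDEDEDEDEDEDEDEEDEDEDEDEDEDEDEDEDEDEDEDEDEDEDEDEDEDEDEDEDEDEDEDEDEDEDEDEDEDEDEDEDEDEDEDEDEDEDEDEDEDEDEDEDEDEDEDEDEDEDEDEDEDEDEDEDEDEDEDEDEDEDEEDEDEDEDEDEDEDEDEDEDEDEDEDEDEDEDEDEDEDEDEDEDEDEDEDEDEDEDEDEDEDEDEDEDEDEDEDEDEDEDEDEDEDEDEDEDEDEDEDEDEDEDEDEDEDEDEDEDEDEDEDEDEDE  (189 'D')


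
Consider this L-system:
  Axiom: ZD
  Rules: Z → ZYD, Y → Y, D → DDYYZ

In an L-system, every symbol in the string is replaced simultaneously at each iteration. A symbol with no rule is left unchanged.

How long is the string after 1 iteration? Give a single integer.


Step 0: length = 2
Step 1: length = 8

Answer: 8


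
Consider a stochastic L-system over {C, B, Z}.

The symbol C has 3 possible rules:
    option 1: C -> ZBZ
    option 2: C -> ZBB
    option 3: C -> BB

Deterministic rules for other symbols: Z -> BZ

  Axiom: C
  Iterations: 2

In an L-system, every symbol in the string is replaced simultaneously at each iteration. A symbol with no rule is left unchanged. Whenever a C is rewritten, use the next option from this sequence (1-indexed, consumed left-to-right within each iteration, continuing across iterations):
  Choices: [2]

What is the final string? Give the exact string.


Step 0: C
Step 1: ZBB  (used choices [2])
Step 2: BZBB  (used choices [])

Answer: BZBB


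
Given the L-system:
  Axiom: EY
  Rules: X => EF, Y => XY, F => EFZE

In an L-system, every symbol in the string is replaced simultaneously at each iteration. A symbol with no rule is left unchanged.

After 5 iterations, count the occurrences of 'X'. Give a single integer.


Answer: 1

Derivation:
Step 0: EY  (0 'X')
Step 1: EXY  (1 'X')
Step 2: EEFXY  (1 'X')
Step 3: EEEFZEEFXY  (1 'X')
Step 4: EEEEFZEZEEEFZEEFXY  (1 'X')
Step 5: EEEEEFZEZEZEEEEFZEZEEEFZEEFXY  (1 'X')


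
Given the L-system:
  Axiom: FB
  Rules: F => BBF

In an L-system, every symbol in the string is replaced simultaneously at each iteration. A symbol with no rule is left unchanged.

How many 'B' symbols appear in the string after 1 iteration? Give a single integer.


Step 0: FB  (1 'B')
Step 1: BBFB  (3 'B')

Answer: 3


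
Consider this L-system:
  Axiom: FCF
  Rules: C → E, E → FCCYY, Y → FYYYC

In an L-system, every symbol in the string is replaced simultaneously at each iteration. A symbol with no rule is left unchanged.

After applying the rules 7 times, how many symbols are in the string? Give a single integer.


Step 0: length = 3
Step 1: length = 3
Step 2: length = 7
Step 3: length = 15
Step 4: length = 47
Step 5: length = 143
Step 6: length = 463
Step 7: length = 1487

Answer: 1487


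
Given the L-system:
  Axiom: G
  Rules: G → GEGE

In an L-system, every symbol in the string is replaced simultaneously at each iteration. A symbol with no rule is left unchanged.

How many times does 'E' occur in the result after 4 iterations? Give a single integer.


Step 0: G  (0 'E')
Step 1: GEGE  (2 'E')
Step 2: GEGEEGEGEE  (6 'E')
Step 3: GEGEEGEGEEEGEGEEGEGEEE  (14 'E')
Step 4: GEGEEGEGEEEGEGEEGEGEEEEGEGEEGEGEEEGEGEEGEGEEEE  (30 'E')

Answer: 30


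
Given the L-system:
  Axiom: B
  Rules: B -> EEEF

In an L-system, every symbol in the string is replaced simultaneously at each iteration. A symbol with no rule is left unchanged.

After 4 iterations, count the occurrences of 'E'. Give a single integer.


Answer: 3

Derivation:
Step 0: B  (0 'E')
Step 1: EEEF  (3 'E')
Step 2: EEEF  (3 'E')
Step 3: EEEF  (3 'E')
Step 4: EEEF  (3 'E')


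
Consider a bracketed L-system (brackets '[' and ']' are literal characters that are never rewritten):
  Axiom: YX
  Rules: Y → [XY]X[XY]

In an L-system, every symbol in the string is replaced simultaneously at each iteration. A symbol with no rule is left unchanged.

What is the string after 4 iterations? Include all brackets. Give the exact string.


Step 0: YX
Step 1: [XY]X[XY]X
Step 2: [X[XY]X[XY]]X[X[XY]X[XY]]X
Step 3: [X[X[XY]X[XY]]X[X[XY]X[XY]]]X[X[X[XY]X[XY]]X[X[XY]X[XY]]]X
Step 4: [X[X[X[XY]X[XY]]X[X[XY]X[XY]]]X[X[X[XY]X[XY]]X[X[XY]X[XY]]]]X[X[X[X[XY]X[XY]]X[X[XY]X[XY]]]X[X[X[XY]X[XY]]X[X[XY]X[XY]]]]X

Answer: [X[X[X[XY]X[XY]]X[X[XY]X[XY]]]X[X[X[XY]X[XY]]X[X[XY]X[XY]]]]X[X[X[X[XY]X[XY]]X[X[XY]X[XY]]]X[X[X[XY]X[XY]]X[X[XY]X[XY]]]]X


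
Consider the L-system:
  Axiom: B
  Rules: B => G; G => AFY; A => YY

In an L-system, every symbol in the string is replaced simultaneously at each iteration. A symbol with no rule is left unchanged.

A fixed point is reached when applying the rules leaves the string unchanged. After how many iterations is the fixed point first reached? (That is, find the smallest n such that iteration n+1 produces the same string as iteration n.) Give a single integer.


Answer: 3

Derivation:
Step 0: B
Step 1: G
Step 2: AFY
Step 3: YYFY
Step 4: YYFY  (unchanged — fixed point at step 3)


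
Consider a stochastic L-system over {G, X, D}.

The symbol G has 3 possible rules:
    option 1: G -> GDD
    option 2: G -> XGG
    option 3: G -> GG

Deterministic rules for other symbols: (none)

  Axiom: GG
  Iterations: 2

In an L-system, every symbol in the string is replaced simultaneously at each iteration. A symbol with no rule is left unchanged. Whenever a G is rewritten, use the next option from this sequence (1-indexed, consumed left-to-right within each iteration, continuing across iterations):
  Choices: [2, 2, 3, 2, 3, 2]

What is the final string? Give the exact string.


Answer: XGGXGGXGGXGG

Derivation:
Step 0: GG
Step 1: XGGXGG  (used choices [2, 2])
Step 2: XGGXGGXGGXGG  (used choices [3, 2, 3, 2])


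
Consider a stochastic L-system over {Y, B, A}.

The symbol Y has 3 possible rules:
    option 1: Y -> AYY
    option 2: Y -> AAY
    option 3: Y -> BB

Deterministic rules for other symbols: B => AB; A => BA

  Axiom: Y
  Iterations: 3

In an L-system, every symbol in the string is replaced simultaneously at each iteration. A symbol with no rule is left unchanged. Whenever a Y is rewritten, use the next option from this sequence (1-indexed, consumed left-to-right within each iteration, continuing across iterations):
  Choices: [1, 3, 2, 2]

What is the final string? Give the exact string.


Step 0: Y
Step 1: AYY  (used choices [1])
Step 2: BABBAAY  (used choices [3, 2])
Step 3: ABBAABABBABAAAY  (used choices [2])

Answer: ABBAABABBABAAAY


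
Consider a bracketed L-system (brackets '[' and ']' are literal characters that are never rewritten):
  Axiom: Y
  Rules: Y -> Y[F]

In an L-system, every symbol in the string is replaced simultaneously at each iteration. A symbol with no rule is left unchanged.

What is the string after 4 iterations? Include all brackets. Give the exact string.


Answer: Y[F][F][F][F]

Derivation:
Step 0: Y
Step 1: Y[F]
Step 2: Y[F][F]
Step 3: Y[F][F][F]
Step 4: Y[F][F][F][F]


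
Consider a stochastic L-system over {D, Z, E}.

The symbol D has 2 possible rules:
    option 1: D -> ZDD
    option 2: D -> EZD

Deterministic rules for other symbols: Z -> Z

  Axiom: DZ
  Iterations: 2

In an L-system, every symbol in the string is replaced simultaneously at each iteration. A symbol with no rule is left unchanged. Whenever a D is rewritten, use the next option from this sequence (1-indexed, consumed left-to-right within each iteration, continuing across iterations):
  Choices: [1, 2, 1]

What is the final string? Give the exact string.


Step 0: DZ
Step 1: ZDDZ  (used choices [1])
Step 2: ZEZDZDDZ  (used choices [2, 1])

Answer: ZEZDZDDZ


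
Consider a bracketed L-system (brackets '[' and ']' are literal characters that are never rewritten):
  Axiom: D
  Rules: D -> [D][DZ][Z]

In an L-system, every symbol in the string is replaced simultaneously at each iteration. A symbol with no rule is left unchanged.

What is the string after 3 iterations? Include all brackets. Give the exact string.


Step 0: D
Step 1: [D][DZ][Z]
Step 2: [[D][DZ][Z]][[D][DZ][Z]Z][Z]
Step 3: [[[D][DZ][Z]][[D][DZ][Z]Z][Z]][[[D][DZ][Z]][[D][DZ][Z]Z][Z]Z][Z]

Answer: [[[D][DZ][Z]][[D][DZ][Z]Z][Z]][[[D][DZ][Z]][[D][DZ][Z]Z][Z]Z][Z]


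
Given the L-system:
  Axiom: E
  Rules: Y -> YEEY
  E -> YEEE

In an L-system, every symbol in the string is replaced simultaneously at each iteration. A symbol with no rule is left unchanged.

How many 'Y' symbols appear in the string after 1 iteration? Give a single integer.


Answer: 1

Derivation:
Step 0: E  (0 'Y')
Step 1: YEEE  (1 'Y')


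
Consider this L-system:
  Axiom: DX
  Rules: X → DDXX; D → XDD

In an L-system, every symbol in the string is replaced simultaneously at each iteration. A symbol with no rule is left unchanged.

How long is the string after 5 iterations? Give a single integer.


Step 0: length = 2
Step 1: length = 7
Step 2: length = 24
Step 3: length = 82
Step 4: length = 280
Step 5: length = 956

Answer: 956


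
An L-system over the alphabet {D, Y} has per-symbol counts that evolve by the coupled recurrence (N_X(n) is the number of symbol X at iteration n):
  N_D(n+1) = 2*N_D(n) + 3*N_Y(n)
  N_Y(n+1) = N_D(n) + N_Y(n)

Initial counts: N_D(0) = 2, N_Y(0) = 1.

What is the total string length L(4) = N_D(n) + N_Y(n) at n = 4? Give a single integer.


Step 0: N_D=2, N_Y=1, L=3
Step 1: N_D=7, N_Y=3, L=10
Step 2: N_D=23, N_Y=10, L=33
Step 3: N_D=76, N_Y=33, L=109
Step 4: N_D=251, N_Y=109, L=360

Answer: 360
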